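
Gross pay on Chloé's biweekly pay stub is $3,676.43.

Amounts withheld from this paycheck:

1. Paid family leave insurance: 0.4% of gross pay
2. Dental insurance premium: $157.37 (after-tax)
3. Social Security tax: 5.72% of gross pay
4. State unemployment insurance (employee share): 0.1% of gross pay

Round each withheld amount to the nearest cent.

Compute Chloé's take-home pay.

Social Security tax: $3,676.43 × 0.0572 = $210.29
State unemployment insurance (employee share): $3,676.43 × 0.001 = $3.68
Paid family leave insurance: $3,676.43 × 0.004 = $14.71
Dental insurance premium: $157.37
Total deductions = $210.29 + $3.68 + $14.71 + $157.37 = $386.05
Net pay = $3,676.43 − $386.05 = $3,290.38

$3,290.38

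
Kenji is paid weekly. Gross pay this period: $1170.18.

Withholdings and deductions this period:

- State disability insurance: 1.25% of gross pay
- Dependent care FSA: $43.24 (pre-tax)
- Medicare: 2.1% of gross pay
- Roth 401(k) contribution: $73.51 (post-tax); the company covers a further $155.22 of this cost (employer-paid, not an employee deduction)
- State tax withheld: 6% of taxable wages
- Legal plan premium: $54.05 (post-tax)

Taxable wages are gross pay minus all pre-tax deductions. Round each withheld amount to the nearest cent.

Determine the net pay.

$892.56

Dependent care FSA: $43.24
Taxable wages = $1170.18 − $43.24 = $1126.94
State tax withheld: $1126.94 × 0.06 = $67.62
Medicare: $1170.18 × 0.021 = $24.57
State disability insurance: $1170.18 × 0.0125 = $14.63
Roth 401(k) contribution: $73.51
Legal plan premium: $54.05
(Employer's $155.22 toward Roth 401(k) contribution is not withheld from the employee.)
Total deductions = $43.24 + $67.62 + $24.57 + $14.63 + $73.51 + $54.05 = $277.62
Net pay = $1170.18 − $277.62 = $892.56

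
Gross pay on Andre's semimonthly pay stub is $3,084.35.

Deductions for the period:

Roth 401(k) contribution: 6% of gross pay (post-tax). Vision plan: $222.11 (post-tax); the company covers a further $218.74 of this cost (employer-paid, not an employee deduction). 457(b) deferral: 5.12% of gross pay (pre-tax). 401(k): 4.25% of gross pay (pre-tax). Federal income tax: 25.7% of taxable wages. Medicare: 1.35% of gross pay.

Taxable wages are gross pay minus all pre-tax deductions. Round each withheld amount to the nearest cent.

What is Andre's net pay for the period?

457(b) deferral: $3,084.35 × 0.0512 = $157.92
401(k): $3,084.35 × 0.0425 = $131.08
Pre-tax total = $157.92 + $131.08 = $289.00
Taxable wages = $3,084.35 − $289.00 = $2,795.35
Federal income tax: $2,795.35 × 0.257 = $718.40
Medicare: $3,084.35 × 0.0135 = $41.64
Vision plan: $222.11
Roth 401(k) contribution: $3,084.35 × 0.06 = $185.06
(Employer's $218.74 toward vision plan is not withheld from the employee.)
Total deductions = $157.92 + $131.08 + $718.40 + $41.64 + $222.11 + $185.06 = $1,456.21
Net pay = $3,084.35 − $1,456.21 = $1,628.14

$1,628.14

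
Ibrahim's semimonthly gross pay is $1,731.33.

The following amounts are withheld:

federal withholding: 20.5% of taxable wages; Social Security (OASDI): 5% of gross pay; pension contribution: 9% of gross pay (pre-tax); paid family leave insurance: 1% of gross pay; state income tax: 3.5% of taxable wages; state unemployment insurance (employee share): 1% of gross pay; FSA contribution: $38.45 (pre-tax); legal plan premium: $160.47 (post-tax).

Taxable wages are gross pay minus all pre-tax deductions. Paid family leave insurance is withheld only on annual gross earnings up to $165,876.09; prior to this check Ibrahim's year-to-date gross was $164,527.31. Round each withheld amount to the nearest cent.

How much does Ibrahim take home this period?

FSA contribution: $38.45
Pension contribution: $1,731.33 × 0.09 = $155.82
Pre-tax total = $38.45 + $155.82 = $194.27
Taxable wages = $1,731.33 − $194.27 = $1,537.06
State income tax: $1,537.06 × 0.035 = $53.80
Federal withholding: $1,537.06 × 0.205 = $315.10
State unemployment insurance (employee share): $1,731.33 × 0.01 = $17.31
Paid family leave insurance: only $165,876.09 − $164,527.31 = $1,348.78 of this check is subject → $1,348.78 × 0.01 = $13.49
Social Security (OASDI): $1,731.33 × 0.05 = $86.57
Legal plan premium: $160.47
Total deductions = $38.45 + $155.82 + $53.80 + $315.10 + $17.31 + $13.49 + $86.57 + $160.47 = $841.01
Net pay = $1,731.33 − $841.01 = $890.32

$890.32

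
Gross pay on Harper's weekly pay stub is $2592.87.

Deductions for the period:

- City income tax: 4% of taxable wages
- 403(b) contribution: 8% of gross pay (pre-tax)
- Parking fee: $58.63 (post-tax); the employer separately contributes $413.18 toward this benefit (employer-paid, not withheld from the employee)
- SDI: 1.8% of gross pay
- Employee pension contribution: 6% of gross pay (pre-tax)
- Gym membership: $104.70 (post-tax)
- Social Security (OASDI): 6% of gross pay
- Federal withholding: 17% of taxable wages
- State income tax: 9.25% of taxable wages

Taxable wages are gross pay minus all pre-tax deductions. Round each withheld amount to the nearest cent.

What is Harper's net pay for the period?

$1189.77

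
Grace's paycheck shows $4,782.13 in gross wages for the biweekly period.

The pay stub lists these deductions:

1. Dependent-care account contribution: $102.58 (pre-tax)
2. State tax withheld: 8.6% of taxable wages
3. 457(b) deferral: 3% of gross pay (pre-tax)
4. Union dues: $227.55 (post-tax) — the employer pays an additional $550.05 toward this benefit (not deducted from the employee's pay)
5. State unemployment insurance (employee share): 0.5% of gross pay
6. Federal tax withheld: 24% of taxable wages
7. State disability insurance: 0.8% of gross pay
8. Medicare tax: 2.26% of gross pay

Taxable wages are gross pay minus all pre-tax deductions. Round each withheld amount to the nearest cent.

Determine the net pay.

457(b) deferral: $4,782.13 × 0.03 = $143.46
Dependent-care account contribution: $102.58
Pre-tax total = $143.46 + $102.58 = $246.04
Taxable wages = $4,782.13 − $246.04 = $4,536.09
State tax withheld: $4,536.09 × 0.086 = $390.10
Federal tax withheld: $4,536.09 × 0.24 = $1,088.66
Medicare tax: $4,782.13 × 0.0226 = $108.08
State unemployment insurance (employee share): $4,782.13 × 0.005 = $23.91
State disability insurance: $4,782.13 × 0.008 = $38.26
Union dues: $227.55
(Employer's $550.05 toward union dues is not withheld from the employee.)
Total deductions = $143.46 + $102.58 + $390.10 + $1,088.66 + $108.08 + $23.91 + $38.26 + $227.55 = $2,122.60
Net pay = $4,782.13 − $2,122.60 = $2,659.53

$2,659.53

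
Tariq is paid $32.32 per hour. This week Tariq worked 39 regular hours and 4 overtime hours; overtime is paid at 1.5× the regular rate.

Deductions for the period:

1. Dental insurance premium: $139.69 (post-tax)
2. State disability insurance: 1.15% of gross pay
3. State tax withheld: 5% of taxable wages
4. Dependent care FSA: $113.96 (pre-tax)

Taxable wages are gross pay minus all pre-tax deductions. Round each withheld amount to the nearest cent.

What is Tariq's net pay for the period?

$1,117.00

Regular pay: 39 × $32.32 = $1,260.48
Overtime pay: 4 × $32.32 × 1.5 = $193.92
Gross pay = $1,260.48 + $193.92 = $1,454.40
Dependent care FSA: $113.96
Taxable wages = $1,454.40 − $113.96 = $1,340.44
State tax withheld: $1,340.44 × 0.05 = $67.02
State disability insurance: $1,454.40 × 0.0115 = $16.73
Dental insurance premium: $139.69
Total deductions = $113.96 + $67.02 + $16.73 + $139.69 = $337.40
Net pay = $1,454.40 − $337.40 = $1,117.00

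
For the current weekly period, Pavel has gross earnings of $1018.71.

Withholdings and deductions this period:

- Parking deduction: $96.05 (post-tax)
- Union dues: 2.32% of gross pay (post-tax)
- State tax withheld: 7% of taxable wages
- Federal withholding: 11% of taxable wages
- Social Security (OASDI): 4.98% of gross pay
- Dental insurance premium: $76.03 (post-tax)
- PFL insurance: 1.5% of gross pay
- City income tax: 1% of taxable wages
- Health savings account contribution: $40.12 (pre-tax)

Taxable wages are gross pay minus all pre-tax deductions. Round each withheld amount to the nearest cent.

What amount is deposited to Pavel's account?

Health savings account contribution: $40.12
Taxable wages = $1018.71 − $40.12 = $978.59
State tax withheld: $978.59 × 0.07 = $68.50
City income tax: $978.59 × 0.01 = $9.79
Federal withholding: $978.59 × 0.11 = $107.64
Social Security (OASDI): $1018.71 × 0.0498 = $50.73
PFL insurance: $1018.71 × 0.015 = $15.28
Dental insurance premium: $76.03
Parking deduction: $96.05
Union dues: $1018.71 × 0.0232 = $23.63
Total deductions = $40.12 + $68.50 + $9.79 + $107.64 + $50.73 + $15.28 + $76.03 + $96.05 + $23.63 = $487.77
Net pay = $1018.71 − $487.77 = $530.94

$530.94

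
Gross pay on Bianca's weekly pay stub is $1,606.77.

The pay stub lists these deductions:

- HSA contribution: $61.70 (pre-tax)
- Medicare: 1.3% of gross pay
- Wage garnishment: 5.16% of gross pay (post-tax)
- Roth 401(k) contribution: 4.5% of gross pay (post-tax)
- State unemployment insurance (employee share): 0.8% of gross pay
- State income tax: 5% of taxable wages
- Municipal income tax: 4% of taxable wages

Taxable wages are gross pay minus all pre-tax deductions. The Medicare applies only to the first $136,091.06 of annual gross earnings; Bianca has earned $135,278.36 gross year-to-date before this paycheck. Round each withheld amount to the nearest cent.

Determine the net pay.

HSA contribution: $61.70
Taxable wages = $1,606.77 − $61.70 = $1,545.07
State income tax: $1,545.07 × 0.05 = $77.25
Municipal income tax: $1,545.07 × 0.04 = $61.80
State unemployment insurance (employee share): $1,606.77 × 0.008 = $12.85
Medicare: only $136,091.06 − $135,278.36 = $812.70 of this check is subject → $812.70 × 0.013 = $10.57
Wage garnishment: $1,606.77 × 0.0516 = $82.91
Roth 401(k) contribution: $1,606.77 × 0.045 = $72.30
Total deductions = $61.70 + $77.25 + $61.80 + $12.85 + $10.57 + $82.91 + $72.30 = $379.38
Net pay = $1,606.77 − $379.38 = $1,227.39

$1,227.39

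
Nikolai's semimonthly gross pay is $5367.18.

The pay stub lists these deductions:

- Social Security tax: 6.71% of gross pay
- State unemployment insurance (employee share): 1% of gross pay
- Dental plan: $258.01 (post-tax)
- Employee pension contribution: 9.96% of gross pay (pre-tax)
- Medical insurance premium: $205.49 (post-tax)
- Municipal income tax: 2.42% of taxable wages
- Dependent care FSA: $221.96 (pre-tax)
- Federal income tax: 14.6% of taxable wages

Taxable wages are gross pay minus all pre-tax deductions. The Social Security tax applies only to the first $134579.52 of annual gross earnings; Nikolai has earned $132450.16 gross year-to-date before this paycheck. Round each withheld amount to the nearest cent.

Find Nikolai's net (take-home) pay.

$3165.87

Employee pension contribution: $5367.18 × 0.0996 = $534.57
Dependent care FSA: $221.96
Pre-tax total = $534.57 + $221.96 = $756.53
Taxable wages = $5367.18 − $756.53 = $4610.65
Municipal income tax: $4610.65 × 0.0242 = $111.58
Federal income tax: $4610.65 × 0.146 = $673.15
State unemployment insurance (employee share): $5367.18 × 0.01 = $53.67
Social Security tax: only $134579.52 − $132450.16 = $2129.36 of this check is subject → $2129.36 × 0.0671 = $142.88
Medical insurance premium: $205.49
Dental plan: $258.01
Total deductions = $534.57 + $221.96 + $111.58 + $673.15 + $53.67 + $142.88 + $205.49 + $258.01 = $2201.31
Net pay = $5367.18 − $2201.31 = $3165.87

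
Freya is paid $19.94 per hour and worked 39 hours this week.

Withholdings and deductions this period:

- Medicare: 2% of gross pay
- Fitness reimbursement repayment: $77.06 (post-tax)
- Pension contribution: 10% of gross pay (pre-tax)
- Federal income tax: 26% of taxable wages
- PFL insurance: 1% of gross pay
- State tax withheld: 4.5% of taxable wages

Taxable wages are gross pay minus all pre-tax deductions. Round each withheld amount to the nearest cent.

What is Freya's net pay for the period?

Gross pay: 39 × $19.94 = $777.66
Pension contribution: $777.66 × 0.1 = $77.77
Taxable wages = $777.66 − $77.77 = $699.89
State tax withheld: $699.89 × 0.045 = $31.50
Federal income tax: $699.89 × 0.26 = $181.97
PFL insurance: $777.66 × 0.01 = $7.78
Medicare: $777.66 × 0.02 = $15.55
Fitness reimbursement repayment: $77.06
Total deductions = $77.77 + $31.50 + $181.97 + $7.78 + $15.55 + $77.06 = $391.63
Net pay = $777.66 − $391.63 = $386.03

$386.03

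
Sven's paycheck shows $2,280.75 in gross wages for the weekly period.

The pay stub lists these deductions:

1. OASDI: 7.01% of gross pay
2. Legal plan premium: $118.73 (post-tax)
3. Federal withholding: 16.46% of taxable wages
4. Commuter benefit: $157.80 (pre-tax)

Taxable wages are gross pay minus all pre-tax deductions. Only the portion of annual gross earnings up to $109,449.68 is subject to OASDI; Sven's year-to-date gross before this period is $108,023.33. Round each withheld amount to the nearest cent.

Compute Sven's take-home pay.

$1,554.79

Commuter benefit: $157.80
Taxable wages = $2,280.75 − $157.80 = $2,122.95
Federal withholding: $2,122.95 × 0.1646 = $349.44
OASDI: only $109,449.68 − $108,023.33 = $1,426.35 of this check is subject → $1,426.35 × 0.0701 = $99.99
Legal plan premium: $118.73
Total deductions = $157.80 + $349.44 + $99.99 + $118.73 = $725.96
Net pay = $2,280.75 − $725.96 = $1,554.79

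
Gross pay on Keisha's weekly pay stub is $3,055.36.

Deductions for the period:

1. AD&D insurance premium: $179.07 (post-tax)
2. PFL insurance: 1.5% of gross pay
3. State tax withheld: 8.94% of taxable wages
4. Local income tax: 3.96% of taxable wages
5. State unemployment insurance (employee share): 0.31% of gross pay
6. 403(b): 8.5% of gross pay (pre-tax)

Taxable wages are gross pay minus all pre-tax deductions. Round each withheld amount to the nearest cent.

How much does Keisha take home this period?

$2,200.64

403(b): $3,055.36 × 0.085 = $259.71
Taxable wages = $3,055.36 − $259.71 = $2,795.65
Local income tax: $2,795.65 × 0.0396 = $110.71
State tax withheld: $2,795.65 × 0.0894 = $249.93
PFL insurance: $3,055.36 × 0.015 = $45.83
State unemployment insurance (employee share): $3,055.36 × 0.0031 = $9.47
AD&D insurance premium: $179.07
Total deductions = $259.71 + $110.71 + $249.93 + $45.83 + $9.47 + $179.07 = $854.72
Net pay = $3,055.36 − $854.72 = $2,200.64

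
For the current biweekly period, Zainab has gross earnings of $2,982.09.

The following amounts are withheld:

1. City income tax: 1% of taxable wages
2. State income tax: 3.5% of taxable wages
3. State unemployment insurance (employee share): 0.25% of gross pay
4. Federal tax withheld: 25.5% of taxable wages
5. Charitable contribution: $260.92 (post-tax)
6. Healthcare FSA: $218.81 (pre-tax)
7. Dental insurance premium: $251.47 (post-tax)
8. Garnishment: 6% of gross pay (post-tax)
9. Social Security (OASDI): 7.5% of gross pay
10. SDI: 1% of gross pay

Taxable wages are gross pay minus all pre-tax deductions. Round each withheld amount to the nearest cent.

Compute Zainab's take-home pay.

Healthcare FSA: $218.81
Taxable wages = $2,982.09 − $218.81 = $2,763.28
Federal tax withheld: $2,763.28 × 0.255 = $704.64
State income tax: $2,763.28 × 0.035 = $96.71
City income tax: $2,763.28 × 0.01 = $27.63
State unemployment insurance (employee share): $2,982.09 × 0.0025 = $7.46
Social Security (OASDI): $2,982.09 × 0.075 = $223.66
SDI: $2,982.09 × 0.01 = $29.82
Charitable contribution: $260.92
Garnishment: $2,982.09 × 0.06 = $178.93
Dental insurance premium: $251.47
Total deductions = $218.81 + $704.64 + $96.71 + $27.63 + $7.46 + $223.66 + $29.82 + $260.92 + $178.93 + $251.47 = $2,000.05
Net pay = $2,982.09 − $2,000.05 = $982.04

$982.04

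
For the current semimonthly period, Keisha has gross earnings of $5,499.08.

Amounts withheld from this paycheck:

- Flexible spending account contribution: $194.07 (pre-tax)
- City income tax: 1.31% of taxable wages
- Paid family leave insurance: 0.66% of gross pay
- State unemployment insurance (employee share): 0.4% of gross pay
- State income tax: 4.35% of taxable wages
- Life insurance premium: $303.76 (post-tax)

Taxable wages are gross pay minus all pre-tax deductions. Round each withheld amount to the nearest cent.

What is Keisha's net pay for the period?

Flexible spending account contribution: $194.07
Taxable wages = $5,499.08 − $194.07 = $5,305.01
City income tax: $5,305.01 × 0.0131 = $69.50
State income tax: $5,305.01 × 0.0435 = $230.77
State unemployment insurance (employee share): $5,499.08 × 0.004 = $22.00
Paid family leave insurance: $5,499.08 × 0.0066 = $36.29
Life insurance premium: $303.76
Total deductions = $194.07 + $69.50 + $230.77 + $22.00 + $36.29 + $303.76 = $856.39
Net pay = $5,499.08 − $856.39 = $4,642.69

$4,642.69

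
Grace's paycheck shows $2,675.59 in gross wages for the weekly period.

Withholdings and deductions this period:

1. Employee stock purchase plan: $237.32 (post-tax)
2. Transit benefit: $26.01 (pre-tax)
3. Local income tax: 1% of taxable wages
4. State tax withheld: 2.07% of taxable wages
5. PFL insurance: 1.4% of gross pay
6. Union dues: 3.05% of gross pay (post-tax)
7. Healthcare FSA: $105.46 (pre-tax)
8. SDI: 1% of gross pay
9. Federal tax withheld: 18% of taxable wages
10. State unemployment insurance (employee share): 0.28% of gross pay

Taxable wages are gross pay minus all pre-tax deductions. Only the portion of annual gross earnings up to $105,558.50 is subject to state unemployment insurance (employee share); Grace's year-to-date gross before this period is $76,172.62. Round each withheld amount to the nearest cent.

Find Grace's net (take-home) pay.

Transit benefit: $26.01
Healthcare FSA: $105.46
Pre-tax total = $26.01 + $105.46 = $131.47
Taxable wages = $2,675.59 − $131.47 = $2,544.12
State tax withheld: $2,544.12 × 0.0207 = $52.66
Local income tax: $2,544.12 × 0.01 = $25.44
Federal tax withheld: $2,544.12 × 0.18 = $457.94
SDI: $2,675.59 × 0.01 = $26.76
PFL insurance: $2,675.59 × 0.014 = $37.46
State unemployment insurance (employee share): cap not yet reached, full $2,675.59 is subject → $2,675.59 × 0.0028 = $7.49
Employee stock purchase plan: $237.32
Union dues: $2,675.59 × 0.0305 = $81.61
Total deductions = $26.01 + $105.46 + $52.66 + $25.44 + $457.94 + $26.76 + $37.46 + $7.49 + $237.32 + $81.61 = $1,058.15
Net pay = $2,675.59 − $1,058.15 = $1,617.44

$1,617.44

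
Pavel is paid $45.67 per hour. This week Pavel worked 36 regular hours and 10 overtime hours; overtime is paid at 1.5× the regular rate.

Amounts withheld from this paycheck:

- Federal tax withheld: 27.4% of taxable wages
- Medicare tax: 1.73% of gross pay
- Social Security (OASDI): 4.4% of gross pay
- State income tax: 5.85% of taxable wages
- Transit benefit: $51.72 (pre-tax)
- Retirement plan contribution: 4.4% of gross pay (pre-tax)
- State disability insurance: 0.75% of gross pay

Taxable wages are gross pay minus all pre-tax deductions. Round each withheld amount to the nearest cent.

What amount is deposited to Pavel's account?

$1291.55

Regular pay: 36 × $45.67 = $1644.12
Overtime pay: 10 × $45.67 × 1.5 = $685.05
Gross pay = $1644.12 + $685.05 = $2329.17
Retirement plan contribution: $2329.17 × 0.044 = $102.48
Transit benefit: $51.72
Pre-tax total = $102.48 + $51.72 = $154.20
Taxable wages = $2329.17 − $154.20 = $2174.97
Federal tax withheld: $2174.97 × 0.274 = $595.94
State income tax: $2174.97 × 0.0585 = $127.24
Medicare tax: $2329.17 × 0.0173 = $40.29
Social Security (OASDI): $2329.17 × 0.044 = $102.48
State disability insurance: $2329.17 × 0.0075 = $17.47
Total deductions = $102.48 + $51.72 + $595.94 + $127.24 + $40.29 + $102.48 + $17.47 = $1037.62
Net pay = $2329.17 − $1037.62 = $1291.55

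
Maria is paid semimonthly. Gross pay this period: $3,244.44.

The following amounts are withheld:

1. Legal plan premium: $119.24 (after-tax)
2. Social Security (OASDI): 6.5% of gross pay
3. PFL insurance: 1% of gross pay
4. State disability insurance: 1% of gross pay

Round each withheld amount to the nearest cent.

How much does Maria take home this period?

$2,849.43

Social Security (OASDI): $3,244.44 × 0.065 = $210.89
State disability insurance: $3,244.44 × 0.01 = $32.44
PFL insurance: $3,244.44 × 0.01 = $32.44
Legal plan premium: $119.24
Total deductions = $210.89 + $32.44 + $32.44 + $119.24 = $395.01
Net pay = $3,244.44 − $395.01 = $2,849.43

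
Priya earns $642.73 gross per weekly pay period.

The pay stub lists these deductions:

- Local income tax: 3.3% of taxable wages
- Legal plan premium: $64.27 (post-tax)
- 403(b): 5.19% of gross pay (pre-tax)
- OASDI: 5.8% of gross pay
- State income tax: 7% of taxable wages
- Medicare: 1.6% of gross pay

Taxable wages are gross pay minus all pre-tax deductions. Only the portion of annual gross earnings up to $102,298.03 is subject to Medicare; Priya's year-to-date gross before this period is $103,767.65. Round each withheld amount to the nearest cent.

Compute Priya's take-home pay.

$445.05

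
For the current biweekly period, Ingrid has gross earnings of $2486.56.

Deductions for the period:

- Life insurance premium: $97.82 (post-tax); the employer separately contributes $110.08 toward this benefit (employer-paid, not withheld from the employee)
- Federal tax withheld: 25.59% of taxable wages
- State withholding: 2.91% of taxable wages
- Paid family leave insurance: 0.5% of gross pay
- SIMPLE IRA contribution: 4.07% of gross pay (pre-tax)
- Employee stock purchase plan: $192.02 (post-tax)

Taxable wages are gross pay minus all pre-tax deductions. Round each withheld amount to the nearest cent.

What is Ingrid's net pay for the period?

$1403.27

SIMPLE IRA contribution: $2486.56 × 0.0407 = $101.20
Taxable wages = $2486.56 − $101.20 = $2385.36
Federal tax withheld: $2385.36 × 0.2559 = $610.41
State withholding: $2385.36 × 0.0291 = $69.41
Paid family leave insurance: $2486.56 × 0.005 = $12.43
Life insurance premium: $97.82
Employee stock purchase plan: $192.02
(Employer's $110.08 toward life insurance premium is not withheld from the employee.)
Total deductions = $101.20 + $610.41 + $69.41 + $12.43 + $97.82 + $192.02 = $1083.29
Net pay = $2486.56 − $1083.29 = $1403.27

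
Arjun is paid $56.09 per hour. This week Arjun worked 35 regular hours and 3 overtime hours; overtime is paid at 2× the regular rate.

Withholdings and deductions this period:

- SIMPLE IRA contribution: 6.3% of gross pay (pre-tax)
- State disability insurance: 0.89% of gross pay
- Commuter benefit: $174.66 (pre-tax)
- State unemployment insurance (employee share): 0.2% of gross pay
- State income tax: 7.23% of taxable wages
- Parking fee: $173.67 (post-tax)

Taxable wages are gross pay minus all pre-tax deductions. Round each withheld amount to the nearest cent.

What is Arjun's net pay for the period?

$1,638.25

Regular pay: 35 × $56.09 = $1,963.15
Overtime pay: 3 × $56.09 × 2 = $336.54
Gross pay = $1,963.15 + $336.54 = $2,299.69
Commuter benefit: $174.66
SIMPLE IRA contribution: $2,299.69 × 0.063 = $144.88
Pre-tax total = $174.66 + $144.88 = $319.54
Taxable wages = $2,299.69 − $319.54 = $1,980.15
State income tax: $1,980.15 × 0.0723 = $143.16
State unemployment insurance (employee share): $2,299.69 × 0.002 = $4.60
State disability insurance: $2,299.69 × 0.0089 = $20.47
Parking fee: $173.67
Total deductions = $174.66 + $144.88 + $143.16 + $4.60 + $20.47 + $173.67 = $661.44
Net pay = $2,299.69 − $661.44 = $1,638.25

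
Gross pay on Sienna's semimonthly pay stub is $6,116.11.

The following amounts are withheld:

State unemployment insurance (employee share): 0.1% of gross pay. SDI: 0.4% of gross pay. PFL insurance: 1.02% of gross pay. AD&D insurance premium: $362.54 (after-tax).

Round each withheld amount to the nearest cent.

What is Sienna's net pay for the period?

$5,660.61

SDI: $6,116.11 × 0.004 = $24.46
State unemployment insurance (employee share): $6,116.11 × 0.001 = $6.12
PFL insurance: $6,116.11 × 0.0102 = $62.38
AD&D insurance premium: $362.54
Total deductions = $24.46 + $6.12 + $62.38 + $362.54 = $455.50
Net pay = $6,116.11 − $455.50 = $5,660.61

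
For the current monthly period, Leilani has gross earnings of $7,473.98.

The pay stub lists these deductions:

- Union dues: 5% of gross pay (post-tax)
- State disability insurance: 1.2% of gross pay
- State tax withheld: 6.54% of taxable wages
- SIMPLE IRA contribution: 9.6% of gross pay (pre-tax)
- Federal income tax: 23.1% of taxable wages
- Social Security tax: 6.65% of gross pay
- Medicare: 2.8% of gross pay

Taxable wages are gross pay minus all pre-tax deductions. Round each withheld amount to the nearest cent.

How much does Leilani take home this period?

SIMPLE IRA contribution: $7,473.98 × 0.096 = $717.50
Taxable wages = $7,473.98 − $717.50 = $6,756.48
State tax withheld: $6,756.48 × 0.0654 = $441.87
Federal income tax: $6,756.48 × 0.231 = $1,560.75
Medicare: $7,473.98 × 0.028 = $209.27
State disability insurance: $7,473.98 × 0.012 = $89.69
Social Security tax: $7,473.98 × 0.0665 = $497.02
Union dues: $7,473.98 × 0.05 = $373.70
Total deductions = $717.50 + $441.87 + $1,560.75 + $209.27 + $89.69 + $497.02 + $373.70 = $3,889.80
Net pay = $7,473.98 − $3,889.80 = $3,584.18

$3,584.18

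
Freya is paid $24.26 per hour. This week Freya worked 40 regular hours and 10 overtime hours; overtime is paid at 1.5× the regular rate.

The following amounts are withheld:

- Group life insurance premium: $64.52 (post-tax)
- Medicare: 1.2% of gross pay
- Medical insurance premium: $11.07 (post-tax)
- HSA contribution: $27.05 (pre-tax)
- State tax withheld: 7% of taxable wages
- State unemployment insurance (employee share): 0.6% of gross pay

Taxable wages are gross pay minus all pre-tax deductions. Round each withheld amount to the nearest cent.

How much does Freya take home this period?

$1,116.13

Regular pay: 40 × $24.26 = $970.40
Overtime pay: 10 × $24.26 × 1.5 = $363.90
Gross pay = $970.40 + $363.90 = $1,334.30
HSA contribution: $27.05
Taxable wages = $1,334.30 − $27.05 = $1,307.25
State tax withheld: $1,307.25 × 0.07 = $91.51
Medicare: $1,334.30 × 0.012 = $16.01
State unemployment insurance (employee share): $1,334.30 × 0.006 = $8.01
Group life insurance premium: $64.52
Medical insurance premium: $11.07
Total deductions = $27.05 + $91.51 + $16.01 + $8.01 + $64.52 + $11.07 = $218.17
Net pay = $1,334.30 − $218.17 = $1,116.13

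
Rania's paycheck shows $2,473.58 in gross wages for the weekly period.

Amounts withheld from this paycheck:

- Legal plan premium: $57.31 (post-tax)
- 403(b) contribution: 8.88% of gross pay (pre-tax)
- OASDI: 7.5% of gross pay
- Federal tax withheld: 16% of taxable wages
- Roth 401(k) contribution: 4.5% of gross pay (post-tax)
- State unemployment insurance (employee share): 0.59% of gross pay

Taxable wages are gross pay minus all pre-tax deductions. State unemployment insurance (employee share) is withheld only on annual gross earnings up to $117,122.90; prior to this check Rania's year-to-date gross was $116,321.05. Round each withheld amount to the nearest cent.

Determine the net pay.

403(b) contribution: $2,473.58 × 0.0888 = $219.65
Taxable wages = $2,473.58 − $219.65 = $2,253.93
Federal tax withheld: $2,253.93 × 0.16 = $360.63
State unemployment insurance (employee share): only $117,122.90 − $116,321.05 = $801.85 of this check is subject → $801.85 × 0.0059 = $4.73
OASDI: $2,473.58 × 0.075 = $185.52
Legal plan premium: $57.31
Roth 401(k) contribution: $2,473.58 × 0.045 = $111.31
Total deductions = $219.65 + $360.63 + $4.73 + $185.52 + $57.31 + $111.31 = $939.15
Net pay = $2,473.58 − $939.15 = $1,534.43

$1,534.43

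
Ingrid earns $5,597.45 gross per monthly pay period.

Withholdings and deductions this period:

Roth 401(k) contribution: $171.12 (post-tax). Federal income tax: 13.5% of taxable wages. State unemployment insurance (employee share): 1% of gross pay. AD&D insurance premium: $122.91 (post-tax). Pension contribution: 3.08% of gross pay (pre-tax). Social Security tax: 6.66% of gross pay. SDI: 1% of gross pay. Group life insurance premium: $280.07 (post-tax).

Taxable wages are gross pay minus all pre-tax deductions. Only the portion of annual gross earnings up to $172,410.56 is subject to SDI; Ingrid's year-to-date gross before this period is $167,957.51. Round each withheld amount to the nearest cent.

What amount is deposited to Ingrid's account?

Pension contribution: $5,597.45 × 0.0308 = $172.40
Taxable wages = $5,597.45 − $172.40 = $5,425.05
Federal income tax: $5,425.05 × 0.135 = $732.38
SDI: only $172,410.56 − $167,957.51 = $4,453.05 of this check is subject → $4,453.05 × 0.01 = $44.53
Social Security tax: $5,597.45 × 0.0666 = $372.79
State unemployment insurance (employee share): $5,597.45 × 0.01 = $55.97
AD&D insurance premium: $122.91
Roth 401(k) contribution: $171.12
Group life insurance premium: $280.07
Total deductions = $172.40 + $732.38 + $44.53 + $372.79 + $55.97 + $122.91 + $171.12 + $280.07 = $1,952.17
Net pay = $5,597.45 − $1,952.17 = $3,645.28

$3,645.28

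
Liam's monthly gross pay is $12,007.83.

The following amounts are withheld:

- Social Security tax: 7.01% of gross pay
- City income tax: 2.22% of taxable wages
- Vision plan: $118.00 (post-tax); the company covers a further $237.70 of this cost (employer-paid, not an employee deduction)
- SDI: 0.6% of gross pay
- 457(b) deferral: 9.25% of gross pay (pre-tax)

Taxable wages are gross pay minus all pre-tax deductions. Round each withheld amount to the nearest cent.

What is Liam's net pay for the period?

457(b) deferral: $12,007.83 × 0.0925 = $1,110.72
Taxable wages = $12,007.83 − $1,110.72 = $10,897.11
City income tax: $10,897.11 × 0.0222 = $241.92
Social Security tax: $12,007.83 × 0.0701 = $841.75
SDI: $12,007.83 × 0.006 = $72.05
Vision plan: $118.00
(Employer's $237.70 toward vision plan is not withheld from the employee.)
Total deductions = $1,110.72 + $241.92 + $841.75 + $72.05 + $118.00 = $2,384.44
Net pay = $12,007.83 − $2,384.44 = $9,623.39

$9,623.39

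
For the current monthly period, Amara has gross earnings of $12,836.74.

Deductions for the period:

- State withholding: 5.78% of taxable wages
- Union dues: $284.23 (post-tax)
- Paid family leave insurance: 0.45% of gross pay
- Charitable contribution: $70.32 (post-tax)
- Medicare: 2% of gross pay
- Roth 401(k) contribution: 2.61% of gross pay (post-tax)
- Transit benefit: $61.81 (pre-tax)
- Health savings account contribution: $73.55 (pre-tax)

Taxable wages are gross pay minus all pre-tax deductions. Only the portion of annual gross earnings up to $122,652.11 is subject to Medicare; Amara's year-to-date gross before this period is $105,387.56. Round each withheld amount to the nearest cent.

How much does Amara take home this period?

$10,963.15

Transit benefit: $61.81
Health savings account contribution: $73.55
Pre-tax total = $61.81 + $73.55 = $135.36
Taxable wages = $12,836.74 − $135.36 = $12,701.38
State withholding: $12,701.38 × 0.0578 = $734.14
Medicare: cap not yet reached, full $12,836.74 is subject → $12,836.74 × 0.02 = $256.73
Paid family leave insurance: $12,836.74 × 0.0045 = $57.77
Union dues: $284.23
Roth 401(k) contribution: $12,836.74 × 0.0261 = $335.04
Charitable contribution: $70.32
Total deductions = $61.81 + $73.55 + $734.14 + $256.73 + $57.77 + $284.23 + $335.04 + $70.32 = $1,873.59
Net pay = $12,836.74 − $1,873.59 = $10,963.15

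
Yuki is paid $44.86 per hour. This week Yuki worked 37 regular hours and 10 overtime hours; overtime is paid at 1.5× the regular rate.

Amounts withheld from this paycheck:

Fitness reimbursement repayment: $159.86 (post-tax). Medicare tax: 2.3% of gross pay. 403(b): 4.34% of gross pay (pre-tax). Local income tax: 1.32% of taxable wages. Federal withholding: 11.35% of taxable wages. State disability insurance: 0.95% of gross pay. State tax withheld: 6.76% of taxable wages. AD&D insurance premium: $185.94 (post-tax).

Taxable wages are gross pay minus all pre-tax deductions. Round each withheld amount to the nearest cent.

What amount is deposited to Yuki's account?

$1,376.29

Regular pay: 37 × $44.86 = $1,659.82
Overtime pay: 10 × $44.86 × 1.5 = $672.90
Gross pay = $1,659.82 + $672.90 = $2,332.72
403(b): $2,332.72 × 0.0434 = $101.24
Taxable wages = $2,332.72 − $101.24 = $2,231.48
Local income tax: $2,231.48 × 0.0132 = $29.46
Federal withholding: $2,231.48 × 0.1135 = $253.27
State tax withheld: $2,231.48 × 0.0676 = $150.85
Medicare tax: $2,332.72 × 0.023 = $53.65
State disability insurance: $2,332.72 × 0.0095 = $22.16
AD&D insurance premium: $185.94
Fitness reimbursement repayment: $159.86
Total deductions = $101.24 + $29.46 + $253.27 + $150.85 + $53.65 + $22.16 + $185.94 + $159.86 = $956.43
Net pay = $2,332.72 − $956.43 = $1,376.29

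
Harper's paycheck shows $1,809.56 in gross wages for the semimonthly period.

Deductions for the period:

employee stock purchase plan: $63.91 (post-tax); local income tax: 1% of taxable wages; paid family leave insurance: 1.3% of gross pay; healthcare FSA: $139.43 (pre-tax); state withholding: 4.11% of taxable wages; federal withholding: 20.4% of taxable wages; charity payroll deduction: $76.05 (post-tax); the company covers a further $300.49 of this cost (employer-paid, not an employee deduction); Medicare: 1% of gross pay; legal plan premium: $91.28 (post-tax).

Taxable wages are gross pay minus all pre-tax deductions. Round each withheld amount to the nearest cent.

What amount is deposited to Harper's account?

Healthcare FSA: $139.43
Taxable wages = $1,809.56 − $139.43 = $1,670.13
State withholding: $1,670.13 × 0.0411 = $68.64
Local income tax: $1,670.13 × 0.01 = $16.70
Federal withholding: $1,670.13 × 0.204 = $340.71
Paid family leave insurance: $1,809.56 × 0.013 = $23.52
Medicare: $1,809.56 × 0.01 = $18.10
Legal plan premium: $91.28
Employee stock purchase plan: $63.91
Charity payroll deduction: $76.05
(Employer's $300.49 toward charity payroll deduction is not withheld from the employee.)
Total deductions = $139.43 + $68.64 + $16.70 + $340.71 + $23.52 + $18.10 + $91.28 + $63.91 + $76.05 = $838.34
Net pay = $1,809.56 − $838.34 = $971.22

$971.22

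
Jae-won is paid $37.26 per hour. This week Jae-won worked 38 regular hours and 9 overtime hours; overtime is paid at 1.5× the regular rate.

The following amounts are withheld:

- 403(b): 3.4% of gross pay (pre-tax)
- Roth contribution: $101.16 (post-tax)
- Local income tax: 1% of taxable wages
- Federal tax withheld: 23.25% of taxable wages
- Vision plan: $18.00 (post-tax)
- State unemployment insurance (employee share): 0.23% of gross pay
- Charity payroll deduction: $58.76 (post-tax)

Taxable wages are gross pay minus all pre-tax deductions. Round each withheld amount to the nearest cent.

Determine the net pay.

Regular pay: 38 × $37.26 = $1,415.88
Overtime pay: 9 × $37.26 × 1.5 = $503.01
Gross pay = $1,415.88 + $503.01 = $1,918.89
403(b): $1,918.89 × 0.034 = $65.24
Taxable wages = $1,918.89 − $65.24 = $1,853.65
Federal tax withheld: $1,853.65 × 0.2325 = $430.97
Local income tax: $1,853.65 × 0.01 = $18.54
State unemployment insurance (employee share): $1,918.89 × 0.0023 = $4.41
Vision plan: $18.00
Charity payroll deduction: $58.76
Roth contribution: $101.16
Total deductions = $65.24 + $430.97 + $18.54 + $4.41 + $18.00 + $58.76 + $101.16 = $697.08
Net pay = $1,918.89 − $697.08 = $1,221.81

$1,221.81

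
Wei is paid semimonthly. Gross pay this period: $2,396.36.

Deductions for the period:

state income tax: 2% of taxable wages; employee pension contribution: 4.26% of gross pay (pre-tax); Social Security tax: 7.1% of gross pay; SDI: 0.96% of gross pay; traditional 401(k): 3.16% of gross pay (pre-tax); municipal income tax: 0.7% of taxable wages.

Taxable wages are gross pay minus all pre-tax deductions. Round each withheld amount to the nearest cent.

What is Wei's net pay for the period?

$1,965.51

Traditional 401(k): $2,396.36 × 0.0316 = $75.72
Employee pension contribution: $2,396.36 × 0.0426 = $102.08
Pre-tax total = $75.72 + $102.08 = $177.80
Taxable wages = $2,396.36 − $177.80 = $2,218.56
Municipal income tax: $2,218.56 × 0.007 = $15.53
State income tax: $2,218.56 × 0.02 = $44.37
Social Security tax: $2,396.36 × 0.071 = $170.14
SDI: $2,396.36 × 0.0096 = $23.01
Total deductions = $75.72 + $102.08 + $15.53 + $44.37 + $170.14 + $23.01 = $430.85
Net pay = $2,396.36 − $430.85 = $1,965.51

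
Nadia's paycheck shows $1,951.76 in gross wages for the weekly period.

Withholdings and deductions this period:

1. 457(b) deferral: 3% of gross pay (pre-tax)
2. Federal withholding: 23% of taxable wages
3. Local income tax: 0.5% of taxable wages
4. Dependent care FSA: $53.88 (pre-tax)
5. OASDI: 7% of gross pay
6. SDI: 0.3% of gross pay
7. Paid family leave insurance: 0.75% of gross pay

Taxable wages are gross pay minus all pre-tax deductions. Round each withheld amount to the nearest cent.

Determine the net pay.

457(b) deferral: $1,951.76 × 0.03 = $58.55
Dependent care FSA: $53.88
Pre-tax total = $58.55 + $53.88 = $112.43
Taxable wages = $1,951.76 − $112.43 = $1,839.33
Local income tax: $1,839.33 × 0.005 = $9.20
Federal withholding: $1,839.33 × 0.23 = $423.05
Paid family leave insurance: $1,951.76 × 0.0075 = $14.64
SDI: $1,951.76 × 0.003 = $5.86
OASDI: $1,951.76 × 0.07 = $136.62
Total deductions = $58.55 + $53.88 + $9.20 + $423.05 + $14.64 + $5.86 + $136.62 = $701.80
Net pay = $1,951.76 − $701.80 = $1,249.96

$1,249.96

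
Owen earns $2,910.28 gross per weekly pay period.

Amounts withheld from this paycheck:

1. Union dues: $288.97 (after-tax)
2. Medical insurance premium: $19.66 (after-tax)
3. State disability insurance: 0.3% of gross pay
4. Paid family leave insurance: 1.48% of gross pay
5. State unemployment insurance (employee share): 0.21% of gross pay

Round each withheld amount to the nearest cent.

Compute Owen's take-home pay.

Paid family leave insurance: $2,910.28 × 0.0148 = $43.07
State disability insurance: $2,910.28 × 0.003 = $8.73
State unemployment insurance (employee share): $2,910.28 × 0.0021 = $6.11
Union dues: $288.97
Medical insurance premium: $19.66
Total deductions = $43.07 + $8.73 + $6.11 + $288.97 + $19.66 = $366.54
Net pay = $2,910.28 − $366.54 = $2,543.74

$2,543.74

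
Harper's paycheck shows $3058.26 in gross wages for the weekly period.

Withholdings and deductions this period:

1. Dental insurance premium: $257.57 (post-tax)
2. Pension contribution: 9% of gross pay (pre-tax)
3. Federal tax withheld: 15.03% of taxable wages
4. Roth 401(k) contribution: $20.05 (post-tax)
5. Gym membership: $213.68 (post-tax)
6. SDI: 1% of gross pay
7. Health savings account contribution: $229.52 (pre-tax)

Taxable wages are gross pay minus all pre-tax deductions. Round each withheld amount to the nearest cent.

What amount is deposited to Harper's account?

$1647.83

Pension contribution: $3058.26 × 0.09 = $275.24
Health savings account contribution: $229.52
Pre-tax total = $275.24 + $229.52 = $504.76
Taxable wages = $3058.26 − $504.76 = $2553.50
Federal tax withheld: $2553.50 × 0.1503 = $383.79
SDI: $3058.26 × 0.01 = $30.58
Dental insurance premium: $257.57
Gym membership: $213.68
Roth 401(k) contribution: $20.05
Total deductions = $275.24 + $229.52 + $383.79 + $30.58 + $257.57 + $213.68 + $20.05 = $1410.43
Net pay = $3058.26 − $1410.43 = $1647.83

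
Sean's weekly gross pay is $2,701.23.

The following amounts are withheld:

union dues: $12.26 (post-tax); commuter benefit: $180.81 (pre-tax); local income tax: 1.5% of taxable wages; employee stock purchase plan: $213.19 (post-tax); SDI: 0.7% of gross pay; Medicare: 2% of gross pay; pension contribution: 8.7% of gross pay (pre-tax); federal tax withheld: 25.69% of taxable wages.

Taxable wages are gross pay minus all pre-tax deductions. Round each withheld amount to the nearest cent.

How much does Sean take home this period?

Pension contribution: $2,701.23 × 0.087 = $235.01
Commuter benefit: $180.81
Pre-tax total = $235.01 + $180.81 = $415.82
Taxable wages = $2,701.23 − $415.82 = $2,285.41
Local income tax: $2,285.41 × 0.015 = $34.28
Federal tax withheld: $2,285.41 × 0.2569 = $587.12
Medicare: $2,701.23 × 0.02 = $54.02
SDI: $2,701.23 × 0.007 = $18.91
Employee stock purchase plan: $213.19
Union dues: $12.26
Total deductions = $235.01 + $180.81 + $34.28 + $587.12 + $54.02 + $18.91 + $213.19 + $12.26 = $1,335.60
Net pay = $2,701.23 − $1,335.60 = $1,365.63

$1,365.63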